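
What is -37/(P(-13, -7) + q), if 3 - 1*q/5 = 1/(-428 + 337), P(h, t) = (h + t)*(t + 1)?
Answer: -3367/12290 ≈ -0.27396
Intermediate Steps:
P(h, t) = (1 + t)*(h + t) (P(h, t) = (h + t)*(1 + t) = (1 + t)*(h + t))
q = 1370/91 (q = 15 - 5/(-428 + 337) = 15 - 5/(-91) = 15 - 5*(-1/91) = 15 + 5/91 = 1370/91 ≈ 15.055)
-37/(P(-13, -7) + q) = -37/((-13 - 7 + (-7)**2 - 13*(-7)) + 1370/91) = -37/((-13 - 7 + 49 + 91) + 1370/91) = -37/(120 + 1370/91) = -37/12290/91 = -37*91/12290 = -3367/12290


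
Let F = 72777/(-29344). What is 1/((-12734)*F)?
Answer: 14672/463371159 ≈ 3.1664e-5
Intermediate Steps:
F = -72777/29344 (F = 72777*(-1/29344) = -72777/29344 ≈ -2.4801)
1/((-12734)*F) = 1/((-12734)*(-72777/29344)) = -1/12734*(-29344/72777) = 14672/463371159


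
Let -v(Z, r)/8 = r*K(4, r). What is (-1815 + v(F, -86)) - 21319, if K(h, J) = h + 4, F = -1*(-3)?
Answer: -17630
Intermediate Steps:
F = 3
K(h, J) = 4 + h
v(Z, r) = -64*r (v(Z, r) = -8*r*(4 + 4) = -8*r*8 = -64*r)
(-1815 + v(F, -86)) - 21319 = (-1815 - 64*(-86)) - 21319 = (-1815 + 5504) - 21319 = 3689 - 21319 = -17630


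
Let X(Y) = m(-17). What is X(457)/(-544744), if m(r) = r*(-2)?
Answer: -17/272372 ≈ -6.2415e-5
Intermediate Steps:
m(r) = -2*r
X(Y) = 34 (X(Y) = -2*(-17) = 34)
X(457)/(-544744) = 34/(-544744) = 34*(-1/544744) = -17/272372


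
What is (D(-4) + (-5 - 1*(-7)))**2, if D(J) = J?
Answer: 4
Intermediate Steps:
(D(-4) + (-5 - 1*(-7)))**2 = (-4 + (-5 - 1*(-7)))**2 = (-4 + (-5 + 7))**2 = (-4 + 2)**2 = (-2)**2 = 4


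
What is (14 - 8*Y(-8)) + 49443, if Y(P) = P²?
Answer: 48945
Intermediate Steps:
(14 - 8*Y(-8)) + 49443 = (14 - 8*(-8)²) + 49443 = (14 - 8*64) + 49443 = (14 - 512) + 49443 = -498 + 49443 = 48945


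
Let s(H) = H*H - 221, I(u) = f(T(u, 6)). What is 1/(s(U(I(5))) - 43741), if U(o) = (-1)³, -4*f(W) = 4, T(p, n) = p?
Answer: -1/43961 ≈ -2.2747e-5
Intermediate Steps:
f(W) = -1 (f(W) = -¼*4 = -1)
I(u) = -1
U(o) = -1
s(H) = -221 + H² (s(H) = H² - 221 = -221 + H²)
1/(s(U(I(5))) - 43741) = 1/((-221 + (-1)²) - 43741) = 1/((-221 + 1) - 43741) = 1/(-220 - 43741) = 1/(-43961) = -1/43961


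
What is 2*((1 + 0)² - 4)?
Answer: -6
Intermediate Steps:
2*((1 + 0)² - 4) = 2*(1² - 4) = 2*(1 - 4) = 2*(-3) = -6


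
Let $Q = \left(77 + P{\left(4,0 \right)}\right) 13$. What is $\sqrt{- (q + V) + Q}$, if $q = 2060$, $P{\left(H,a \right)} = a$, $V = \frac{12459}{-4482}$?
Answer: $\frac{i \sqrt{261946838}}{498} \approx 32.5 i$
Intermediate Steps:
$V = - \frac{4153}{1494}$ ($V = 12459 \left(- \frac{1}{4482}\right) = - \frac{4153}{1494} \approx -2.7798$)
$Q = 1001$ ($Q = \left(77 + 0\right) 13 = 77 \cdot 13 = 1001$)
$\sqrt{- (q + V) + Q} = \sqrt{- (2060 - \frac{4153}{1494}) + 1001} = \sqrt{\left(-1\right) \frac{3073487}{1494} + 1001} = \sqrt{- \frac{3073487}{1494} + 1001} = \sqrt{- \frac{1577993}{1494}} = \frac{i \sqrt{261946838}}{498}$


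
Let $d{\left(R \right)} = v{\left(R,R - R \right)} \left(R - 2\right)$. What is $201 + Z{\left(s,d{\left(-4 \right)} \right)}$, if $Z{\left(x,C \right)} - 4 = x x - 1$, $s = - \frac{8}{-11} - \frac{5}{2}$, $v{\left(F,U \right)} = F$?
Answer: $\frac{100257}{484} \approx 207.14$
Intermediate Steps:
$d{\left(R \right)} = R \left(-2 + R\right)$ ($d{\left(R \right)} = R \left(R - 2\right) = R \left(-2 + R\right)$)
$s = - \frac{39}{22}$ ($s = \left(-8\right) \left(- \frac{1}{11}\right) - \frac{5}{2} = \frac{8}{11} - \frac{5}{2} = - \frac{39}{22} \approx -1.7727$)
$Z{\left(x,C \right)} = 3 + x^{2}$ ($Z{\left(x,C \right)} = 4 + \left(x x - 1\right) = 4 + \left(x^{2} - 1\right) = 4 + \left(-1 + x^{2}\right) = 3 + x^{2}$)
$201 + Z{\left(s,d{\left(-4 \right)} \right)} = 201 + \left(3 + \left(- \frac{39}{22}\right)^{2}\right) = 201 + \left(3 + \frac{1521}{484}\right) = 201 + \frac{2973}{484} = \frac{100257}{484}$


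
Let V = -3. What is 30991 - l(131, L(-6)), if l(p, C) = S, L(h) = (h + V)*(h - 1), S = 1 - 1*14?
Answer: 31004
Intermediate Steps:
S = -13 (S = 1 - 14 = -13)
L(h) = (-1 + h)*(-3 + h) (L(h) = (h - 3)*(h - 1) = (-3 + h)*(-1 + h) = (-1 + h)*(-3 + h))
l(p, C) = -13
30991 - l(131, L(-6)) = 30991 - 1*(-13) = 30991 + 13 = 31004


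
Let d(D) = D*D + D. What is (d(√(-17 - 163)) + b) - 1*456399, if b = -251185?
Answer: -707764 + 6*I*√5 ≈ -7.0776e+5 + 13.416*I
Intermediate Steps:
d(D) = D + D² (d(D) = D² + D = D + D²)
(d(√(-17 - 163)) + b) - 1*456399 = (√(-17 - 163)*(1 + √(-17 - 163)) - 251185) - 1*456399 = (√(-180)*(1 + √(-180)) - 251185) - 456399 = ((6*I*√5)*(1 + 6*I*√5) - 251185) - 456399 = (6*I*√5*(1 + 6*I*√5) - 251185) - 456399 = (-251185 + 6*I*√5*(1 + 6*I*√5)) - 456399 = -707584 + 6*I*√5*(1 + 6*I*√5)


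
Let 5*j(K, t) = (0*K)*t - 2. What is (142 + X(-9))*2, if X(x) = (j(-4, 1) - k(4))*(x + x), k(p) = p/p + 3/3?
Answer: 1852/5 ≈ 370.40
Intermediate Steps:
k(p) = 2 (k(p) = 1 + 3*(⅓) = 1 + 1 = 2)
j(K, t) = -⅖ (j(K, t) = ((0*K)*t - 2)/5 = (0*t - 2)/5 = (0 - 2)/5 = (⅕)*(-2) = -⅖)
X(x) = -24*x/5 (X(x) = (-⅖ - 1*2)*(x + x) = (-⅖ - 2)*(2*x) = -24*x/5)
(142 + X(-9))*2 = (142 - 24/5*(-9))*2 = (142 + 216/5)*2 = (926/5)*2 = 1852/5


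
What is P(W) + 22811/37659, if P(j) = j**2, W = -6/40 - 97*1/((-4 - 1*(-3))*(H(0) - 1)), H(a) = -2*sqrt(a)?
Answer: 142181226491/15063600 ≈ 9438.7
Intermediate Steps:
W = -1943/20 (W = -6/40 - 97*1/((-4 - 1*(-3))*(-2*sqrt(0) - 1)) = -6*1/40 - 97*1/((-4 + 3)*(-2*0 - 1)) = -3/20 - 97*(-1/(0 - 1)) = -3/20 - 97/((-1*(-1))) = -3/20 - 97/1 = -3/20 - 97*1 = -3/20 - 97 = -1943/20 ≈ -97.150)
P(W) + 22811/37659 = (-1943/20)**2 + 22811/37659 = 3775249/400 + 22811*(1/37659) = 3775249/400 + 22811/37659 = 142181226491/15063600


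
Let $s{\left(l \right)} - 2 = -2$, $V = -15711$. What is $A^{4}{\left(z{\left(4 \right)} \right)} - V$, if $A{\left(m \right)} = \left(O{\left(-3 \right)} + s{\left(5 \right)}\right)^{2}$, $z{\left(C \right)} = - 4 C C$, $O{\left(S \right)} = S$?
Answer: $22272$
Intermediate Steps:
$s{\left(l \right)} = 0$ ($s{\left(l \right)} = 2 - 2 = 0$)
$z{\left(C \right)} = - 4 C^{2}$
$A{\left(m \right)} = 9$ ($A{\left(m \right)} = \left(-3 + 0\right)^{2} = \left(-3\right)^{2} = 9$)
$A^{4}{\left(z{\left(4 \right)} \right)} - V = 9^{4} - -15711 = 6561 + 15711 = 22272$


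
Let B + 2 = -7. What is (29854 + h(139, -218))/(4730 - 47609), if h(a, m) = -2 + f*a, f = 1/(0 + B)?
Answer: -268529/385911 ≈ -0.69583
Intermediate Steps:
B = -9 (B = -2 - 7 = -9)
f = -⅑ (f = 1/(0 - 9) = 1/(-9) = -⅑ ≈ -0.11111)
h(a, m) = -2 - a/9
(29854 + h(139, -218))/(4730 - 47609) = (29854 + (-2 - ⅑*139))/(4730 - 47609) = (29854 + (-2 - 139/9))/(-42879) = (29854 - 157/9)*(-1/42879) = (268529/9)*(-1/42879) = -268529/385911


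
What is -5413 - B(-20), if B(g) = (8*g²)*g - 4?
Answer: 58591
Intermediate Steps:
B(g) = -4 + 8*g³ (B(g) = 8*g³ - 4 = -4 + 8*g³)
-5413 - B(-20) = -5413 - (-4 + 8*(-20)³) = -5413 - (-4 + 8*(-8000)) = -5413 - (-4 - 64000) = -5413 - 1*(-64004) = -5413 + 64004 = 58591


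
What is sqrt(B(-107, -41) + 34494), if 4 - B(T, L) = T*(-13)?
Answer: sqrt(33107) ≈ 181.95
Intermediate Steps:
B(T, L) = 4 + 13*T (B(T, L) = 4 - T*(-13) = 4 - (-13)*T = 4 + 13*T)
sqrt(B(-107, -41) + 34494) = sqrt((4 + 13*(-107)) + 34494) = sqrt((4 - 1391) + 34494) = sqrt(-1387 + 34494) = sqrt(33107)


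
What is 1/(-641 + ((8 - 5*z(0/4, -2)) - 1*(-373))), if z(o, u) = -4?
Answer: -1/240 ≈ -0.0041667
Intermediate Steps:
1/(-641 + ((8 - 5*z(0/4, -2)) - 1*(-373))) = 1/(-641 + ((8 - 5*(-4)) - 1*(-373))) = 1/(-641 + ((8 + 20) + 373)) = 1/(-641 + (28 + 373)) = 1/(-641 + 401) = 1/(-240) = -1/240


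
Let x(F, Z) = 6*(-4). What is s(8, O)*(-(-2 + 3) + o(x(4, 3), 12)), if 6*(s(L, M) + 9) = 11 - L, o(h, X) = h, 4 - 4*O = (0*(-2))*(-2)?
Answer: 425/2 ≈ 212.50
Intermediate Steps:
x(F, Z) = -24
O = 1 (O = 1 - 0*(-2)*(-2)/4 = 1 - 0*(-2) = 1 - 1/4*0 = 1 + 0 = 1)
s(L, M) = -43/6 - L/6 (s(L, M) = -9 + (11 - L)/6 = -9 + (11/6 - L/6) = -43/6 - L/6)
s(8, O)*(-(-2 + 3) + o(x(4, 3), 12)) = (-43/6 - 1/6*8)*(-(-2 + 3) - 24) = (-43/6 - 4/3)*(-1*1 - 24) = -17*(-1 - 24)/2 = -17/2*(-25) = 425/2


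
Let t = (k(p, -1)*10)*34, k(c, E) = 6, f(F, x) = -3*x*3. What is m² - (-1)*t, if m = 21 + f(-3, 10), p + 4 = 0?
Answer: 6801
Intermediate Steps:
f(F, x) = -9*x
p = -4 (p = -4 + 0 = -4)
m = -69 (m = 21 - 9*10 = 21 - 90 = -69)
t = 2040 (t = (6*10)*34 = 60*34 = 2040)
m² - (-1)*t = (-69)² - (-1)*2040 = 4761 - 1*(-2040) = 4761 + 2040 = 6801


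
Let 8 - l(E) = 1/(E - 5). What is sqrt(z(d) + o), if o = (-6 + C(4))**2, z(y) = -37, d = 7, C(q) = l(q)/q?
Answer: I*sqrt(367)/4 ≈ 4.7893*I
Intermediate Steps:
l(E) = 8 - 1/(-5 + E) (l(E) = 8 - 1/(E - 5) = 8 - 1/(-5 + E))
C(q) = (-41 + 8*q)/(q*(-5 + q)) (C(q) = ((-41 + 8*q)/(-5 + q))/q = (-41 + 8*q)/(q*(-5 + q)))
o = 225/16 (o = (-6 + (-41 + 8*4)/(4*(-5 + 4)))**2 = (-6 + (1/4)*(-41 + 32)/(-1))**2 = (-6 + (1/4)*(-1)*(-9))**2 = (-6 + 9/4)**2 = (-15/4)**2 = 225/16 ≈ 14.063)
sqrt(z(d) + o) = sqrt(-37 + 225/16) = sqrt(-367/16) = I*sqrt(367)/4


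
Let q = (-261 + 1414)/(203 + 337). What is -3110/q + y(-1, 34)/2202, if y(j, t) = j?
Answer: -3698039953/2538906 ≈ -1456.5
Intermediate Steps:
q = 1153/540 ≈ 2.1352
-3110/q + y(-1, 34)/2202 = -3110/1153/540 - 1/2202 = -3110*540/1153 - 1*1/2202 = -1679400/1153 - 1/2202 = -3698039953/2538906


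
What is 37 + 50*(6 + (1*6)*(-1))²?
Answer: 37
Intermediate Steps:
37 + 50*(6 + (1*6)*(-1))² = 37 + 50*(6 + 6*(-1))² = 37 + 50*(6 - 6)² = 37 + 50*0² = 37 + 50*0 = 37 + 0 = 37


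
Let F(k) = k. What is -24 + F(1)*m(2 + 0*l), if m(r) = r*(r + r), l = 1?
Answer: -16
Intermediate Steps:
m(r) = 2*r² (m(r) = r*(2*r) = 2*r²)
-24 + F(1)*m(2 + 0*l) = -24 + 1*(2*(2 + 0*1)²) = -24 + 1*(2*(2 + 0)²) = -24 + 1*(2*2²) = -24 + 1*(2*4) = -24 + 1*8 = -24 + 8 = -16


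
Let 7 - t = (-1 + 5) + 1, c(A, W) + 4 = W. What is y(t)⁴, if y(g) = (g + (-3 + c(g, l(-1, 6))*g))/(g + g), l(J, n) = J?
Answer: 14641/256 ≈ 57.191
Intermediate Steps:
c(A, W) = -4 + W
t = 2 (t = 7 - ((-1 + 5) + 1) = 7 - (4 + 1) = 7 - 1*5 = 7 - 5 = 2)
y(g) = (-3 - 4*g)/(2*g) (y(g) = (g + (-3 + (-4 - 1)*g))/(g + g) = (g + (-3 - 5*g))/((2*g)) = (-3 - 4*g)*(1/(2*g)) = (-3 - 4*g)/(2*g))
y(t)⁴ = (-2 - 3/2/2)⁴ = (-2 - 3/2*½)⁴ = (-2 - ¾)⁴ = (-11/4)⁴ = 14641/256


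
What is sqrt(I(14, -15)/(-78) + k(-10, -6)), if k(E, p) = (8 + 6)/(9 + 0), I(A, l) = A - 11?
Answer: sqrt(9230)/78 ≈ 1.2317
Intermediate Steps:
I(A, l) = -11 + A
k(E, p) = 14/9
sqrt(I(14, -15)/(-78) + k(-10, -6)) = sqrt((-11 + 14)/(-78) + 14/9) = sqrt(3*(-1/78) + 14/9) = sqrt(-1/26 + 14/9) = sqrt(355/234) = sqrt(9230)/78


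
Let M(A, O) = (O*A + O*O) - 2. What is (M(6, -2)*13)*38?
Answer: -4940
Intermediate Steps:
M(A, O) = -2 + O**2 + A*O (M(A, O) = (A*O + O**2) - 2 = (O**2 + A*O) - 2 = -2 + O**2 + A*O)
(M(6, -2)*13)*38 = ((-2 + (-2)**2 + 6*(-2))*13)*38 = ((-2 + 4 - 12)*13)*38 = -10*13*38 = -130*38 = -4940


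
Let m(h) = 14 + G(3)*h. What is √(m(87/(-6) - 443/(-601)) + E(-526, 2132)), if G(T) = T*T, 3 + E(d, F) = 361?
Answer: √358504914/1202 ≈ 15.752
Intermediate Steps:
E(d, F) = 358 (E(d, F) = -3 + 361 = 358)
G(T) = T²
m(h) = 14 + 9*h (m(h) = 14 + 3²*h = 14 + 9*h)
√(m(87/(-6) - 443/(-601)) + E(-526, 2132)) = √((14 + 9*(87/(-6) - 443/(-601))) + 358) = √((14 + 9*(87*(-⅙) - 443*(-1/601))) + 358) = √((14 + 9*(-29/2 + 443/601)) + 358) = √((14 + 9*(-16543/1202)) + 358) = √((14 - 148887/1202) + 358) = √(-132059/1202 + 358) = √(298257/1202) = √358504914/1202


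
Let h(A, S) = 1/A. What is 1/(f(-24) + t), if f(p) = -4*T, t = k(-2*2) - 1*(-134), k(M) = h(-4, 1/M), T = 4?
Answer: 4/471 ≈ 0.0084926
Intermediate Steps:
k(M) = -1/4 (k(M) = 1/(-4) = -1/4)
t = 535/4 (t = -1/4 - 1*(-134) = -1/4 + 134 = 535/4 ≈ 133.75)
f(p) = -16 (f(p) = -4*4 = -16)
1/(f(-24) + t) = 1/(-16 + 535/4) = 1/(471/4) = 4/471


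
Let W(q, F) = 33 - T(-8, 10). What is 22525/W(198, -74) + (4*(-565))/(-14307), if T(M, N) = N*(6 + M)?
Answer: 6082735/14307 ≈ 425.16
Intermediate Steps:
W(q, F) = 53 (W(q, F) = 33 - 10*(6 - 8) = 33 - 10*(-2) = 33 - 1*(-20) = 33 + 20 = 53)
22525/W(198, -74) + (4*(-565))/(-14307) = 22525/53 + (4*(-565))/(-14307) = 22525*(1/53) - 2260*(-1/14307) = 425 + 2260/14307 = 6082735/14307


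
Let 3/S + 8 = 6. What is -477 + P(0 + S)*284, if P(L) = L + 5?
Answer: 517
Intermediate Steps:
S = -3/2 (S = 3/(-8 + 6) = 3/(-2) = 3*(-½) = -3/2 ≈ -1.5000)
P(L) = 5 + L
-477 + P(0 + S)*284 = -477 + (5 + (0 - 3/2))*284 = -477 + (5 - 3/2)*284 = -477 + (7/2)*284 = -477 + 994 = 517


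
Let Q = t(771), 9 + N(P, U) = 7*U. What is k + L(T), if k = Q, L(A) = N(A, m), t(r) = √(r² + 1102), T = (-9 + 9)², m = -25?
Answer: -184 + √595543 ≈ 587.71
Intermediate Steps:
N(P, U) = -9 + 7*U
T = 0 (T = 0² = 0)
t(r) = √(1102 + r²)
L(A) = -184 (L(A) = -9 + 7*(-25) = -9 - 175 = -184)
Q = √595543 (Q = √(1102 + 771²) = √(1102 + 594441) = √595543 ≈ 771.71)
k = √595543 ≈ 771.71
k + L(T) = √595543 - 184 = -184 + √595543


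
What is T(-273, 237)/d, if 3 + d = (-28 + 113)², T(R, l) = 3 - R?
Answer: 6/157 ≈ 0.038217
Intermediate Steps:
d = 7222 (d = -3 + (-28 + 113)² = -3 + 85² = -3 + 7225 = 7222)
T(-273, 237)/d = (3 - 1*(-273))/7222 = (3 + 273)*(1/7222) = 276*(1/7222) = 6/157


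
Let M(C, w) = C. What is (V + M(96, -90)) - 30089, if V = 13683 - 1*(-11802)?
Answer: -4508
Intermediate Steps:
V = 25485 (V = 13683 + 11802 = 25485)
(V + M(96, -90)) - 30089 = (25485 + 96) - 30089 = 25581 - 30089 = -4508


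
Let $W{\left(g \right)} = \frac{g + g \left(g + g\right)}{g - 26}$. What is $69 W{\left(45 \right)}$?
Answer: $\frac{282555}{19} \approx 14871.0$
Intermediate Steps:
$W{\left(g \right)} = \frac{g + 2 g^{2}}{-26 + g}$ ($W{\left(g \right)} = \frac{g + g 2 g}{-26 + g} = \frac{g + 2 g^{2}}{-26 + g}$)
$69 W{\left(45 \right)} = 69 \frac{45 \left(1 + 2 \cdot 45\right)}{-26 + 45} = 69 \frac{45 \left(1 + 90\right)}{19} = 69 \cdot 45 \cdot \frac{1}{19} \cdot 91 = 69 \cdot \frac{4095}{19} = \frac{282555}{19}$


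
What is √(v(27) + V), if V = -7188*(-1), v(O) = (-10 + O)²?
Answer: √7477 ≈ 86.470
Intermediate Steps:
V = 7188
√(v(27) + V) = √((-10 + 27)² + 7188) = √(17² + 7188) = √(289 + 7188) = √7477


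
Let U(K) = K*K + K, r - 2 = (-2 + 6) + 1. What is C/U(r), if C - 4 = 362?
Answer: 183/28 ≈ 6.5357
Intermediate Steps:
r = 7 (r = 2 + ((-2 + 6) + 1) = 2 + (4 + 1) = 2 + 5 = 7)
C = 366 (C = 4 + 362 = 366)
U(K) = K + K² (U(K) = K² + K = K + K²)
C/U(r) = 366/((7*(1 + 7))) = 366/((7*8)) = 366/56 = 366*(1/56) = 183/28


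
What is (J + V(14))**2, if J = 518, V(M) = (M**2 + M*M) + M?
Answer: 853776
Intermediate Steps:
V(M) = M + 2*M**2 (V(M) = (M**2 + M**2) + M = 2*M**2 + M = M + 2*M**2)
(J + V(14))**2 = (518 + 14*(1 + 2*14))**2 = (518 + 14*(1 + 28))**2 = (518 + 14*29)**2 = (518 + 406)**2 = 924**2 = 853776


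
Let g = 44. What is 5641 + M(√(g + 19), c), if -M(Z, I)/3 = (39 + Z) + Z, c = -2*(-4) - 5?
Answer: 5524 - 18*√7 ≈ 5476.4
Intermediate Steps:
c = 3 (c = 8 - 5 = 3)
M(Z, I) = -117 - 6*Z (M(Z, I) = -3*((39 + Z) + Z) = -3*(39 + 2*Z) = -117 - 6*Z)
5641 + M(√(g + 19), c) = 5641 + (-117 - 6*√(44 + 19)) = 5641 + (-117 - 18*√7) = 5524 - 18*√7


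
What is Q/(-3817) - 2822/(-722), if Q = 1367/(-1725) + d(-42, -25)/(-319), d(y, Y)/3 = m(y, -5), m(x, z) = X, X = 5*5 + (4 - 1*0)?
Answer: 102202604857/26146354575 ≈ 3.9089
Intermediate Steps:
X = 29 (X = 25 + (4 + 0) = 25 + 4 = 29)
m(x, z) = 29
d(y, Y) = 87 (d(y, Y) = 3*29 = 87)
Q = -20212/18975 (Q = 1367/(-1725) + 87/(-319) = 1367*(-1/1725) + 87*(-1/319) = -1367/1725 - 3/11 = -20212/18975 ≈ -1.0652)
Q/(-3817) - 2822/(-722) = -20212/18975/(-3817) - 2822/(-722) = -20212/18975*(-1/3817) - 2822*(-1/722) = 20212/72427575 + 1411/361 = 102202604857/26146354575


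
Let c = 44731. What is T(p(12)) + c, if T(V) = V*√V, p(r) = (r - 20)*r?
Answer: 44731 - 384*I*√6 ≈ 44731.0 - 940.6*I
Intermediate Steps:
p(r) = r*(-20 + r) (p(r) = (-20 + r)*r = r*(-20 + r))
T(V) = V^(3/2)
T(p(12)) + c = (12*(-20 + 12))^(3/2) + 44731 = (12*(-8))^(3/2) + 44731 = (-96)^(3/2) + 44731 = -384*I*√6 + 44731 = 44731 - 384*I*√6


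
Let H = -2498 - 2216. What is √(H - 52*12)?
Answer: I*√5338 ≈ 73.062*I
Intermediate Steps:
H = -4714
√(H - 52*12) = √(-4714 - 52*12) = √(-4714 - 624) = √(-5338) = I*√5338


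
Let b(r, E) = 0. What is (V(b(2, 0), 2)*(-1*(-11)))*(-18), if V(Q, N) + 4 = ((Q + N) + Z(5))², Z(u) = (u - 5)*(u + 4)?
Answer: 0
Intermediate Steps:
Z(u) = (-5 + u)*(4 + u)
V(Q, N) = -4 + (N + Q)² (V(Q, N) = -4 + ((Q + N) + (-20 + 5² - 1*5))² = -4 + ((N + Q) + (-20 + 25 - 5))² = -4 + ((N + Q) + 0)² = -4 + (N + Q)²)
(V(b(2, 0), 2)*(-1*(-11)))*(-18) = ((-4 + (2 + 0)²)*(-1*(-11)))*(-18) = ((-4 + 2²)*11)*(-18) = ((-4 + 4)*11)*(-18) = (0*11)*(-18) = 0*(-18) = 0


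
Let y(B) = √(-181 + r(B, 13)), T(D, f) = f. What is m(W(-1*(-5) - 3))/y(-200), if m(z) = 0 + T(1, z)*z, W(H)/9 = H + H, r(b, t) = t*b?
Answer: -144*I*√309/103 ≈ -24.576*I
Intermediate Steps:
r(b, t) = b*t
W(H) = 18*H (W(H) = 9*(H + H) = 9*(2*H) = 18*H)
m(z) = z² (m(z) = 0 + z*z = 0 + z² = z²)
y(B) = √(-181 + 13*B) (y(B) = √(-181 + B*13) = √(-181 + 13*B))
m(W(-1*(-5) - 3))/y(-200) = (18*(-1*(-5) - 3))²/(√(-181 + 13*(-200))) = (18*(5 - 3))²/(√(-181 - 2600)) = (18*2)²/(√(-2781)) = 36²/((3*I*√309)) = 1296*(-I*√309/927) = -144*I*√309/103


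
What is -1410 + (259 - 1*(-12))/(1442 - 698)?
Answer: -1048769/744 ≈ -1409.6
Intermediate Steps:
-1410 + (259 - 1*(-12))/(1442 - 698) = -1410 + (259 + 12)/744 = -1410 + (1/744)*271 = -1410 + 271/744 = -1048769/744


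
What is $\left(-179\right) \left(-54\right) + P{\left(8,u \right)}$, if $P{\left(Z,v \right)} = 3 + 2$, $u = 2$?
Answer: $9671$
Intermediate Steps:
$P{\left(Z,v \right)} = 5$
$\left(-179\right) \left(-54\right) + P{\left(8,u \right)} = \left(-179\right) \left(-54\right) + 5 = 9666 + 5 = 9671$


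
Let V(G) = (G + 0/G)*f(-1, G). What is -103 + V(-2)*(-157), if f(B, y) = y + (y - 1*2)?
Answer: -1987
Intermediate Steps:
f(B, y) = -2 + 2*y (f(B, y) = y + (y - 2) = y + (-2 + y) = -2 + 2*y)
V(G) = G*(-2 + 2*G) (V(G) = (G + 0/G)*(-2 + 2*G) = (G + 0)*(-2 + 2*G) = G*(-2 + 2*G))
-103 + V(-2)*(-157) = -103 + (2*(-2)*(-1 - 2))*(-157) = -103 + (2*(-2)*(-3))*(-157) = -103 + 12*(-157) = -103 - 1884 = -1987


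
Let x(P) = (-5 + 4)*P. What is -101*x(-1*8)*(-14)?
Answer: 11312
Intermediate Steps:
x(P) = -P
-101*x(-1*8)*(-14) = -101*(-(-1)*8)*(-14) = -101*(-1*(-8))*(-14) = -808*(-14) = -101*(-112) = 11312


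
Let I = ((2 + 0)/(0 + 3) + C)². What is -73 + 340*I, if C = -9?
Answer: 211843/9 ≈ 23538.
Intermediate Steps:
I = 625/9 (I = ((2 + 0)/(0 + 3) - 9)² = (2/3 - 9)² = (2*(⅓) - 9)² = (⅔ - 9)² = (-25/3)² = 625/9 ≈ 69.444)
-73 + 340*I = -73 + 340*(625/9) = -73 + 212500/9 = 211843/9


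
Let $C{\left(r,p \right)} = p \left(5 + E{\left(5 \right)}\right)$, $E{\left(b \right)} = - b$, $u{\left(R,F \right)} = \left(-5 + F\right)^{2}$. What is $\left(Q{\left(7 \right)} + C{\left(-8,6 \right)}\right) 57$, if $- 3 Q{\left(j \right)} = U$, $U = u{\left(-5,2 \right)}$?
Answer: $-171$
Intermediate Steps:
$C{\left(r,p \right)} = 0$ ($C{\left(r,p \right)} = p \left(5 - 5\right) = p 0 = 0$)
$U = 9$ ($U = \left(-5 + 2\right)^{2} = \left(-3\right)^{2} = 9$)
$Q{\left(j \right)} = -3$ ($Q{\left(j \right)} = \left(- \frac{1}{3}\right) 9 = -3$)
$\left(Q{\left(7 \right)} + C{\left(-8,6 \right)}\right) 57 = \left(-3 + 0\right) 57 = \left(-3\right) 57 = -171$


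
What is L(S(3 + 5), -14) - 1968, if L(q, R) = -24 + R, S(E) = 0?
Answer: -2006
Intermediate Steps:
L(S(3 + 5), -14) - 1968 = (-24 - 14) - 1968 = -38 - 1968 = -2006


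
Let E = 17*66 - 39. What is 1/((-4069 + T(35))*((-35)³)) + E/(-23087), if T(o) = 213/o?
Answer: -188655815263/4021696528150 ≈ -0.046910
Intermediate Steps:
E = 1083 (E = 1122 - 39 = 1083)
1/((-4069 + T(35))*((-35)³)) + E/(-23087) = 1/((-4069 + 213/35)*((-35)³)) + 1083/(-23087) = 1/((-4069 + 213*(1/35))*(-42875)) + 1083*(-1/23087) = -1/42875/(-4069 + 213/35) - 1083/23087 = -1/42875/(-142202/35) - 1083/23087 = -35/142202*(-1/42875) - 1083/23087 = 1/174197450 - 1083/23087 = -188655815263/4021696528150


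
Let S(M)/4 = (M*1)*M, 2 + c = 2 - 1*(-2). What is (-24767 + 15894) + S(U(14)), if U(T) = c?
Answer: -8857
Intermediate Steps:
c = 2 (c = -2 + (2 - 1*(-2)) = -2 + (2 + 2) = -2 + 4 = 2)
U(T) = 2
S(M) = 4*M**2 (S(M) = 4*((M*1)*M) = 4*(M*M) = 4*M**2)
(-24767 + 15894) + S(U(14)) = (-24767 + 15894) + 4*2**2 = -8873 + 4*4 = -8873 + 16 = -8857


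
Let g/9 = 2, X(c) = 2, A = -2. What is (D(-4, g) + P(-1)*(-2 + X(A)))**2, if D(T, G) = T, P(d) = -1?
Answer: 16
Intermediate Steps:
g = 18 (g = 9*2 = 18)
(D(-4, g) + P(-1)*(-2 + X(A)))**2 = (-4 - (-2 + 2))**2 = (-4 - 1*0)**2 = (-4 + 0)**2 = (-4)**2 = 16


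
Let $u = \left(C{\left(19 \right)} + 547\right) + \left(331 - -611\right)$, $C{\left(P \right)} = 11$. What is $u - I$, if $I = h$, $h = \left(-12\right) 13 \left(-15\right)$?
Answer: $-840$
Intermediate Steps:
$h = 2340$ ($h = \left(-156\right) \left(-15\right) = 2340$)
$u = 1500$ ($u = \left(11 + 547\right) + \left(331 - -611\right) = 558 + \left(331 + 611\right) = 558 + 942 = 1500$)
$I = 2340$
$u - I = 1500 - 2340 = -840$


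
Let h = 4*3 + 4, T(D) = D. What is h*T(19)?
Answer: 304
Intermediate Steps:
h = 16 (h = 12 + 4 = 16)
h*T(19) = 16*19 = 304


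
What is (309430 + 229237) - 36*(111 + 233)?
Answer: 526283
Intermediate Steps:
(309430 + 229237) - 36*(111 + 233) = 538667 - 36*344 = 538667 - 12384 = 526283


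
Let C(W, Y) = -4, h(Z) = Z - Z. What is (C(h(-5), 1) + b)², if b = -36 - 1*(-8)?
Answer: 1024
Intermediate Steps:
h(Z) = 0
b = -28 (b = -36 + 8 = -28)
(C(h(-5), 1) + b)² = (-4 - 28)² = (-32)² = 1024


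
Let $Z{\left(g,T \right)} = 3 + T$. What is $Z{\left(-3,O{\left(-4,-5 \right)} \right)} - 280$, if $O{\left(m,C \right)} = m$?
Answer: $-281$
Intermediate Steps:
$Z{\left(-3,O{\left(-4,-5 \right)} \right)} - 280 = \left(3 - 4\right) - 280 = -1 - 280 = -281$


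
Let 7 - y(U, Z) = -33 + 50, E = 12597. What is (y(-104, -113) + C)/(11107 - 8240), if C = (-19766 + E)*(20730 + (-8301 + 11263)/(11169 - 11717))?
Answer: -40709448831/785558 ≈ -51822.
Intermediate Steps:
y(U, Z) = -10 (y(U, Z) = 7 - (-33 + 50) = 7 - 1*17 = 7 - 17 = -10)
C = -40709446091/274 (C = (-19766 + 12597)*(20730 + (-8301 + 11263)/(11169 - 11717)) = -7169*(20730 + 2962/(-548)) = -7169*(20730 + 2962*(-1/548)) = -7169*(20730 - 1481/274) = -7169*5678539/274 = -40709446091/274 ≈ -1.4857e+8)
(y(-104, -113) + C)/(11107 - 8240) = (-10 - 40709446091/274)/(11107 - 8240) = -40709448831/274/2867 = -40709448831/274*1/2867 = -40709448831/785558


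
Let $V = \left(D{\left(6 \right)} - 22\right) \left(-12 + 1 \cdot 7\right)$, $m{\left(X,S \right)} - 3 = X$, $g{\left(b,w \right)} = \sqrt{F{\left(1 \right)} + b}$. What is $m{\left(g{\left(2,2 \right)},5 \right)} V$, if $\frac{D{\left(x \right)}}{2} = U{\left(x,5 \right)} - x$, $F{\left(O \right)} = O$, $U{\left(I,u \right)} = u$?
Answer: $360 + 120 \sqrt{3} \approx 567.85$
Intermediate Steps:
$D{\left(x \right)} = 10 - 2 x$ ($D{\left(x \right)} = 2 \left(5 - x\right) = 10 - 2 x$)
$g{\left(b,w \right)} = \sqrt{1 + b}$
$m{\left(X,S \right)} = 3 + X$
$V = 120$ ($V = \left(\left(10 - 12\right) - 22\right) \left(-12 + 1 \cdot 7\right) = \left(\left(10 - 12\right) - 22\right) \left(-12 + 7\right) = \left(-2 - 22\right) \left(-5\right) = \left(-24\right) \left(-5\right) = 120$)
$m{\left(g{\left(2,2 \right)},5 \right)} V = \left(3 + \sqrt{1 + 2}\right) 120 = \left(3 + \sqrt{3}\right) 120 = 360 + 120 \sqrt{3}$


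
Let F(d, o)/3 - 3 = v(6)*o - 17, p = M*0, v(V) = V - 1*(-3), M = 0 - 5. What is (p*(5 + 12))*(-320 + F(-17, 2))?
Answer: 0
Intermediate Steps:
M = -5
v(V) = 3 + V (v(V) = V + 3 = 3 + V)
p = 0 (p = -5*0 = 0)
F(d, o) = -42 + 27*o (F(d, o) = 9 + 3*((3 + 6)*o - 17) = 9 + 3*(9*o - 17) = 9 + 3*(-17 + 9*o) = 9 + (-51 + 27*o) = -42 + 27*o)
(p*(5 + 12))*(-320 + F(-17, 2)) = (0*(5 + 12))*(-320 + (-42 + 27*2)) = (0*17)*(-320 + (-42 + 54)) = 0*(-320 + 12) = 0*(-308) = 0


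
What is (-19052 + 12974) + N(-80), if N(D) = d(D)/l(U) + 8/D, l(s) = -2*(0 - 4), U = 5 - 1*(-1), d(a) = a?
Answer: -60881/10 ≈ -6088.1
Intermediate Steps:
U = 6 (U = 5 + 1 = 6)
l(s) = 8 (l(s) = -2*(-4) = 8)
N(D) = 8/D + D/8 (N(D) = D/8 + 8/D = 8/D + D/8)
(-19052 + 12974) + N(-80) = (-19052 + 12974) + (8/(-80) + (⅛)*(-80)) = -6078 + (8*(-1/80) - 10) = -6078 + (-⅒ - 10) = -6078 - 101/10 = -60881/10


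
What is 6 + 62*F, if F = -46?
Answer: -2846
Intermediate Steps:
6 + 62*F = 6 + 62*(-46) = 6 - 2852 = -2846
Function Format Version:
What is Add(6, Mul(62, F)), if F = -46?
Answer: -2846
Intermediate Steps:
Add(6, Mul(62, F)) = Add(6, Mul(62, -46)) = Add(6, -2852) = -2846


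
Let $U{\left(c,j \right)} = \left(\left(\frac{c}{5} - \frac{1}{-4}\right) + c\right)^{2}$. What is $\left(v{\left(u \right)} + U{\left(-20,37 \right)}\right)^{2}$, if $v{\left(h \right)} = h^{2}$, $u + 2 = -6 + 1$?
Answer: $\frac{96216481}{256} \approx 3.7585 \cdot 10^{5}$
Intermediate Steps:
$u = -7$ ($u = -2 + \left(-6 + 1\right) = -2 - 5 = -7$)
$U{\left(c,j \right)} = \left(\frac{1}{4} + \frac{6 c}{5}\right)^{2}$ ($U{\left(c,j \right)} = \left(\left(c \frac{1}{5} - - \frac{1}{4}\right) + c\right)^{2} = \left(\left(\frac{c}{5} + \frac{1}{4}\right) + c\right)^{2} = \left(\left(\frac{1}{4} + \frac{c}{5}\right) + c\right)^{2} = \left(\frac{1}{4} + \frac{6 c}{5}\right)^{2}$)
$\left(v{\left(u \right)} + U{\left(-20,37 \right)}\right)^{2} = \left(\left(-7\right)^{2} + \frac{\left(5 + 24 \left(-20\right)\right)^{2}}{400}\right)^{2} = \left(49 + \frac{\left(5 - 480\right)^{2}}{400}\right)^{2} = \left(49 + \frac{\left(-475\right)^{2}}{400}\right)^{2} = \left(49 + \frac{1}{400} \cdot 225625\right)^{2} = \left(49 + \frac{9025}{16}\right)^{2} = \left(\frac{9809}{16}\right)^{2} = \frac{96216481}{256}$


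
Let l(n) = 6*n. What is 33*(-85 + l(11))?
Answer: -627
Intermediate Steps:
33*(-85 + l(11)) = 33*(-85 + 6*11) = 33*(-85 + 66) = 33*(-19) = -627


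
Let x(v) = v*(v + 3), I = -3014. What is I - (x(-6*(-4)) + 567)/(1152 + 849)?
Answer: -2010743/667 ≈ -3014.6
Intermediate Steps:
x(v) = v*(3 + v)
I - (x(-6*(-4)) + 567)/(1152 + 849) = -3014 - ((-6*(-4))*(3 - 6*(-4)) + 567)/(1152 + 849) = -3014 - (24*(3 + 24) + 567)/2001 = -3014 - (24*27 + 567)/2001 = -3014 - (648 + 567)/2001 = -3014 - 1215/2001 = -3014 - 1*405/667 = -3014 - 405/667 = -2010743/667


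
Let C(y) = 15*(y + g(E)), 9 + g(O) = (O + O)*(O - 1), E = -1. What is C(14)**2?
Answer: 18225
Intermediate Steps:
g(O) = -9 + 2*O*(-1 + O) (g(O) = -9 + (O + O)*(O - 1) = -9 + (2*O)*(-1 + O) = -9 + 2*O*(-1 + O))
C(y) = -75 + 15*y (C(y) = 15*(y + (-9 - 2*(-1) + 2*(-1)**2)) = 15*(y + (-9 + 2 + 2*1)) = 15*(y + (-9 + 2 + 2)) = 15*(y - 5) = 15*(-5 + y) = -75 + 15*y)
C(14)**2 = (-75 + 15*14)**2 = (-75 + 210)**2 = 135**2 = 18225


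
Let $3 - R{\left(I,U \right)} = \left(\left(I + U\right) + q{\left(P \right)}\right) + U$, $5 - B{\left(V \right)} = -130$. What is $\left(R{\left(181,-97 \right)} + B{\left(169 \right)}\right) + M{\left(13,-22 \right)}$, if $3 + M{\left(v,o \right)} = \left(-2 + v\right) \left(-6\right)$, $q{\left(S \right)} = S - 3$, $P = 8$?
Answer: $77$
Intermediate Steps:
$q{\left(S \right)} = -3 + S$
$B{\left(V \right)} = 135$ ($B{\left(V \right)} = 5 - -130 = 5 + 130 = 135$)
$M{\left(v,o \right)} = 9 - 6 v$ ($M{\left(v,o \right)} = -3 + \left(-2 + v\right) \left(-6\right) = -3 - \left(-12 + 6 v\right) = 9 - 6 v$)
$R{\left(I,U \right)} = -2 - I - 2 U$ ($R{\left(I,U \right)} = 3 - \left(\left(\left(I + U\right) + \left(-3 + 8\right)\right) + U\right) = 3 - \left(\left(\left(I + U\right) + 5\right) + U\right) = 3 - \left(\left(5 + I + U\right) + U\right) = 3 - \left(5 + I + 2 U\right) = -2 - I - 2 U$)
$\left(R{\left(181,-97 \right)} + B{\left(169 \right)}\right) + M{\left(13,-22 \right)} = \left(\left(-2 - 181 - -194\right) + 135\right) + \left(9 - 78\right) = \left(\left(-2 - 181 + 194\right) + 135\right) + \left(9 - 78\right) = \left(11 + 135\right) - 69 = 146 - 69 = 77$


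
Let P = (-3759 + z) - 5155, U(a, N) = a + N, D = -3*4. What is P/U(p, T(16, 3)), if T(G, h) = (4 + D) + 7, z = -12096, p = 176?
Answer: -4202/35 ≈ -120.06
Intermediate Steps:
D = -12
T(G, h) = -1 (T(G, h) = (4 - 12) + 7 = -8 + 7 = -1)
U(a, N) = N + a
P = -21010 (P = (-3759 - 12096) - 5155 = -15855 - 5155 = -21010)
P/U(p, T(16, 3)) = -21010/(-1 + 176) = -21010/175 = -21010*1/175 = -4202/35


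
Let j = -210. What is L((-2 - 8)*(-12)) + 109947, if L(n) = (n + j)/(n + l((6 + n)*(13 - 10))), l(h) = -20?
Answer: 1099461/10 ≈ 1.0995e+5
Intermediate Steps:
L(n) = (-210 + n)/(-20 + n) (L(n) = (n - 210)/(n - 20) = (-210 + n)/(-20 + n))
L((-2 - 8)*(-12)) + 109947 = (-210 + (-2 - 8)*(-12))/(-20 + (-2 - 8)*(-12)) + 109947 = (-210 - 10*(-12))/(-20 - 10*(-12)) + 109947 = (-210 + 120)/(-20 + 120) + 109947 = -90/100 + 109947 = (1/100)*(-90) + 109947 = -9/10 + 109947 = 1099461/10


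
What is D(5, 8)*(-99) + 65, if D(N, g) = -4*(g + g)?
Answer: 6401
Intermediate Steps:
D(N, g) = -8*g
D(5, 8)*(-99) + 65 = -8*8*(-99) + 65 = -64*(-99) + 65 = 6336 + 65 = 6401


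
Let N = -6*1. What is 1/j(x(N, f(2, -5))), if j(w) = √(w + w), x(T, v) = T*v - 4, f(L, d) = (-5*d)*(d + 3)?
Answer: √37/148 ≈ 0.041100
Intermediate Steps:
N = -6
f(L, d) = -5*d*(3 + d) (f(L, d) = (-5*d)*(3 + d) = -5*d*(3 + d))
x(T, v) = -4 + T*v
j(w) = √2*√w (j(w) = √(2*w) = √2*√w)
1/j(x(N, f(2, -5))) = 1/(√2*√(-4 - (-30)*(-5)*(3 - 5))) = 1/(√2*√(-4 - (-30)*(-5)*(-2))) = 1/(√2*√(-4 - 6*(-50))) = 1/(√2*√(-4 + 300)) = 1/(√2*√296) = 1/(√2*(2*√74)) = 1/(4*√37) = √37/148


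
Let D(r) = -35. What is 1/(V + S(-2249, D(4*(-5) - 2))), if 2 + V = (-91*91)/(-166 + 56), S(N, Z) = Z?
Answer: 110/4211 ≈ 0.026122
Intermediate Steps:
V = 8061/110 (V = -2 + (-91*91)/(-166 + 56) = -2 - 8281/(-110) = -2 - 8281*(-1/110) = -2 + 8281/110 = 8061/110 ≈ 73.282)
1/(V + S(-2249, D(4*(-5) - 2))) = 1/(8061/110 - 35) = 1/(4211/110) = 110/4211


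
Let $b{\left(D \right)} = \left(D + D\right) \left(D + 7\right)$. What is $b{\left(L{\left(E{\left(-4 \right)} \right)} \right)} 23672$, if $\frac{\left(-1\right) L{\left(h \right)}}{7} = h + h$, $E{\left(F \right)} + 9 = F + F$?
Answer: $2760628640$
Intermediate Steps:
$E{\left(F \right)} = -9 + 2 F$ ($E{\left(F \right)} = -9 + \left(F + F\right) = -9 + 2 F$)
$L{\left(h \right)} = - 14 h$ ($L{\left(h \right)} = - 7 \left(h + h\right) = - 7 \cdot 2 h = - 14 h$)
$b{\left(D \right)} = 2 D \left(7 + D\right)$
$b{\left(L{\left(E{\left(-4 \right)} \right)} \right)} 23672 = 2 \left(- 14 \left(-9 + 2 \left(-4\right)\right)\right) \left(7 - 14 \left(-9 + 2 \left(-4\right)\right)\right) 23672 = 2 \left(- 14 \left(-9 - 8\right)\right) \left(7 - 14 \left(-9 - 8\right)\right) 23672 = 2 \left(\left(-14\right) \left(-17\right)\right) \left(7 - -238\right) 23672 = 2 \cdot 238 \left(7 + 238\right) 23672 = 2 \cdot 238 \cdot 245 \cdot 23672 = 116620 \cdot 23672 = 2760628640$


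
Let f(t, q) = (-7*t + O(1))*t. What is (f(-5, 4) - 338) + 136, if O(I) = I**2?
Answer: -382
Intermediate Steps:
f(t, q) = t*(1 - 7*t) (f(t, q) = (-7*t + 1**2)*t = (-7*t + 1)*t = (1 - 7*t)*t = t*(1 - 7*t))
(f(-5, 4) - 338) + 136 = (-5*(1 - 7*(-5)) - 338) + 136 = (-5*(1 + 35) - 338) + 136 = (-5*36 - 338) + 136 = (-180 - 338) + 136 = -518 + 136 = -382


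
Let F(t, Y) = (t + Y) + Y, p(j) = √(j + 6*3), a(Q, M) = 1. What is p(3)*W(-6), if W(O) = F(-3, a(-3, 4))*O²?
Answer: -36*√21 ≈ -164.97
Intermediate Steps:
p(j) = √(18 + j) (p(j) = √(j + 18) = √(18 + j))
F(t, Y) = t + 2*Y (F(t, Y) = (Y + t) + Y = t + 2*Y)
W(O) = -O² (W(O) = (-3 + 2*1)*O² = (-3 + 2)*O² = -O²)
p(3)*W(-6) = √(18 + 3)*(-1*(-6)²) = √21*(-1*36) = √21*(-36) = -36*√21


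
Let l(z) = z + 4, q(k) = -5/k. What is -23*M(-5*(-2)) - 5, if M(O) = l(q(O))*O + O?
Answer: -1040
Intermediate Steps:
l(z) = 4 + z
M(O) = O + O*(4 - 5/O) (M(O) = (4 - 5/O)*O + O = O*(4 - 5/O) + O = O + O*(4 - 5/O))
-23*M(-5*(-2)) - 5 = -23*(-5 + 5*(-5*(-2))) - 5 = -23*(-5 + 5*10) - 5 = -23*(-5 + 50) - 5 = -23*45 - 5 = -1035 - 5 = -1040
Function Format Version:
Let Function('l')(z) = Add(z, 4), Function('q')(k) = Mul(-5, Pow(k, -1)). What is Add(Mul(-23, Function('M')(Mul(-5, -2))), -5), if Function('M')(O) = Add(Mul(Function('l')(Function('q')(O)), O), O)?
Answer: -1040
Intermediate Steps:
Function('l')(z) = Add(4, z)
Function('M')(O) = Add(O, Mul(O, Add(4, Mul(-5, Pow(O, -1))))) (Function('M')(O) = Add(Mul(Add(4, Mul(-5, Pow(O, -1))), O), O) = Add(Mul(O, Add(4, Mul(-5, Pow(O, -1)))), O) = Add(O, Mul(O, Add(4, Mul(-5, Pow(O, -1))))))
Add(Mul(-23, Function('M')(Mul(-5, -2))), -5) = Add(Mul(-23, Add(-5, Mul(5, Mul(-5, -2)))), -5) = Add(Mul(-23, Add(-5, Mul(5, 10))), -5) = Add(Mul(-23, Add(-5, 50)), -5) = Add(Mul(-23, 45), -5) = Add(-1035, -5) = -1040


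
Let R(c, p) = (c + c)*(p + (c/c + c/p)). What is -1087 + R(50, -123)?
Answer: -1639301/123 ≈ -13328.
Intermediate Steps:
R(c, p) = 2*c*(1 + p + c/p) (R(c, p) = (2*c)*(p + (1 + c/p)) = (2*c)*(1 + p + c/p) = 2*c*(1 + p + c/p))
-1087 + R(50, -123) = -1087 + 2*50*(50 - 123*(1 - 123))/(-123) = -1087 + 2*50*(-1/123)*(50 - 123*(-122)) = -1087 + 2*50*(-1/123)*(50 + 15006) = -1087 + 2*50*(-1/123)*15056 = -1087 - 1505600/123 = -1639301/123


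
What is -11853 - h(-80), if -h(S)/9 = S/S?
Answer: -11844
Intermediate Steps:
h(S) = -9 (h(S) = -9*S/S = -9*1 = -9)
-11853 - h(-80) = -11853 - 1*(-9) = -11853 + 9 = -11844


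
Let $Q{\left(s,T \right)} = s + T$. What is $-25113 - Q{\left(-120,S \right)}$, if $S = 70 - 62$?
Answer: $-25001$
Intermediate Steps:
$S = 8$ ($S = 70 - 62 = 8$)
$Q{\left(s,T \right)} = T + s$
$-25113 - Q{\left(-120,S \right)} = -25113 - \left(8 - 120\right) = -25113 - -112 = -25113 + 112 = -25001$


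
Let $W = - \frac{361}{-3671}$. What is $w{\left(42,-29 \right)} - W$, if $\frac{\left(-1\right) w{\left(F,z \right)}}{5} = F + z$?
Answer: $- \frac{238976}{3671} \approx -65.098$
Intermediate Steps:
$w{\left(F,z \right)} = - 5 F - 5 z$ ($w{\left(F,z \right)} = - 5 \left(F + z\right) = - 5 F - 5 z$)
$W = \frac{361}{3671}$ ($W = \left(-361\right) \left(- \frac{1}{3671}\right) = \frac{361}{3671} \approx 0.098338$)
$w{\left(42,-29 \right)} - W = \left(\left(-5\right) 42 - -145\right) - \frac{361}{3671} = \left(-210 + 145\right) - \frac{361}{3671} = -65 - \frac{361}{3671} = - \frac{238976}{3671}$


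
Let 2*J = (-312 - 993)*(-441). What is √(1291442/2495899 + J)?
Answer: √7170243291102718442/4991798 ≈ 536.43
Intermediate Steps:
J = 575505/2 (J = ((-312 - 993)*(-441))/2 = (-1305*(-441))/2 = (½)*575505 = 575505/2 ≈ 2.8775e+5)
√(1291442/2495899 + J) = √(1291442/2495899 + 575505/2) = √(1436404936879/4991798) = √7170243291102718442/4991798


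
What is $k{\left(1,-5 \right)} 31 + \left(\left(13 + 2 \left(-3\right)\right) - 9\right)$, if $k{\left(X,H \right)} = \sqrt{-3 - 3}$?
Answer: $-2 + 31 i \sqrt{6} \approx -2.0 + 75.934 i$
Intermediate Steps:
$k{\left(X,H \right)} = i \sqrt{6}$ ($k{\left(X,H \right)} = \sqrt{-6} = i \sqrt{6}$)
$k{\left(1,-5 \right)} 31 + \left(\left(13 + 2 \left(-3\right)\right) - 9\right) = i \sqrt{6} \cdot 31 + \left(\left(13 + 2 \left(-3\right)\right) - 9\right) = 31 i \sqrt{6} + \left(\left(13 - 6\right) - 9\right) = 31 i \sqrt{6} + \left(7 - 9\right) = 31 i \sqrt{6} - 2 = -2 + 31 i \sqrt{6}$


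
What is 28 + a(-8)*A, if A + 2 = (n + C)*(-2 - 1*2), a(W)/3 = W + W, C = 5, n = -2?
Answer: 700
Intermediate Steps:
a(W) = 6*W (a(W) = 3*(W + W) = 3*(2*W) = 6*W)
A = -14 (A = -2 + (-2 + 5)*(-2 - 1*2) = -2 + 3*(-2 - 2) = -2 + 3*(-4) = -2 - 12 = -14)
28 + a(-8)*A = 28 + (6*(-8))*(-14) = 28 - 48*(-14) = 28 + 672 = 700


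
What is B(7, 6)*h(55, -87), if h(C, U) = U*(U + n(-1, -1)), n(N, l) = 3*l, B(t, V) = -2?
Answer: -15660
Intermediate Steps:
h(C, U) = U*(-3 + U) (h(C, U) = U*(U + 3*(-1)) = U*(U - 3) = U*(-3 + U))
B(7, 6)*h(55, -87) = -(-174)*(-3 - 87) = -(-174)*(-90) = -2*7830 = -15660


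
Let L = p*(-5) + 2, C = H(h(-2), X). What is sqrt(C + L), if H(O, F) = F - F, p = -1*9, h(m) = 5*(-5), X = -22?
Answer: sqrt(47) ≈ 6.8557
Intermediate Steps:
h(m) = -25
p = -9
H(O, F) = 0
C = 0
L = 47 (L = -9*(-5) + 2 = 45 + 2 = 47)
sqrt(C + L) = sqrt(0 + 47) = sqrt(47)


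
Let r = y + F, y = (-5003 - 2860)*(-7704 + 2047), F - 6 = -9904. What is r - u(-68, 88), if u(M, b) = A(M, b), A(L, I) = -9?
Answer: 44471102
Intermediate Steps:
F = -9898 (F = 6 - 9904 = -9898)
u(M, b) = -9
y = 44480991 (y = -7863*(-5657) = 44480991)
r = 44471093 (r = 44480991 - 9898 = 44471093)
r - u(-68, 88) = 44471093 - 1*(-9) = 44471093 + 9 = 44471102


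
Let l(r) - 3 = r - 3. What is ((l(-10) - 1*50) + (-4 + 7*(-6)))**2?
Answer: 11236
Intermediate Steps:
l(r) = r (l(r) = 3 + (r - 3) = 3 + (-3 + r) = r)
((l(-10) - 1*50) + (-4 + 7*(-6)))**2 = ((-10 - 1*50) + (-4 + 7*(-6)))**2 = ((-10 - 50) + (-4 - 42))**2 = (-60 - 46)**2 = (-106)**2 = 11236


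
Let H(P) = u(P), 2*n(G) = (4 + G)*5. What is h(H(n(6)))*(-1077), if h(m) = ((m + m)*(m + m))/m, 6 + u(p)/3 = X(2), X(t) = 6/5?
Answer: 310176/5 ≈ 62035.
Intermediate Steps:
X(t) = 6/5 (X(t) = 6*(1/5) = 6/5)
u(p) = -72/5 (u(p) = -18 + 3*(6/5) = -18 + 18/5 = -72/5)
n(G) = 10 + 5*G/2 (n(G) = ((4 + G)*5)/2 = (20 + 5*G)/2 = 10 + 5*G/2)
H(P) = -72/5
h(m) = 4*m (h(m) = ((2*m)*(2*m))/m = (4*m**2)/m = 4*m)
h(H(n(6)))*(-1077) = (4*(-72/5))*(-1077) = -288/5*(-1077) = 310176/5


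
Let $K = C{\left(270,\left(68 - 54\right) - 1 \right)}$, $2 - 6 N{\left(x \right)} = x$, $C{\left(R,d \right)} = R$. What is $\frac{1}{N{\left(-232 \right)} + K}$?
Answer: $\frac{1}{309} \approx 0.0032362$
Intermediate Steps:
$N{\left(x \right)} = \frac{1}{3} - \frac{x}{6}$
$K = 270$
$\frac{1}{N{\left(-232 \right)} + K} = \frac{1}{\left(\frac{1}{3} - - \frac{116}{3}\right) + 270} = \frac{1}{\left(\frac{1}{3} + \frac{116}{3}\right) + 270} = \frac{1}{39 + 270} = \frac{1}{309}$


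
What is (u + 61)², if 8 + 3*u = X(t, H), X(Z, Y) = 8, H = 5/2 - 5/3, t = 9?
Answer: 3721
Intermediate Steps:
H = ⅚ (H = 5*(½) - 5*⅓ = 5/2 - 5/3 = ⅚ ≈ 0.83333)
u = 0 (u = -8/3 + (⅓)*8 = -8/3 + 8/3 = 0)
(u + 61)² = (0 + 61)² = 61² = 3721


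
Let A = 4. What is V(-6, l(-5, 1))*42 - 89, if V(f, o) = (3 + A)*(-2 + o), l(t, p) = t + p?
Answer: -1853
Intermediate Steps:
l(t, p) = p + t
V(f, o) = -14 + 7*o (V(f, o) = (3 + 4)*(-2 + o) = 7*(-2 + o) = -14 + 7*o)
V(-6, l(-5, 1))*42 - 89 = (-14 + 7*(1 - 5))*42 - 89 = (-14 + 7*(-4))*42 - 89 = (-14 - 28)*42 - 89 = -42*42 - 89 = -1764 - 89 = -1853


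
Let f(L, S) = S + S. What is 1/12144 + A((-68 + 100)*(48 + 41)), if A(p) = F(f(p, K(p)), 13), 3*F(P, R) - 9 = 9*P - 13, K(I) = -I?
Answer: -69177621/4048 ≈ -17089.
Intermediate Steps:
f(L, S) = 2*S
F(P, R) = -4/3 + 3*P (F(P, R) = 3 + (9*P - 13)/3 = 3 + (-13 + 9*P)/3 = 3 + (-13/3 + 3*P) = -4/3 + 3*P)
A(p) = -4/3 - 6*p (A(p) = -4/3 + 3*(2*(-p)) = -4/3 + 3*(-2*p) = -4/3 - 6*p)
1/12144 + A((-68 + 100)*(48 + 41)) = 1/12144 + (-4/3 - 6*(-68 + 100)*(48 + 41)) = 1/12144 + (-4/3 - 192*89) = 1/12144 + (-4/3 - 6*2848) = 1/12144 + (-4/3 - 17088) = 1/12144 - 51268/3 = -69177621/4048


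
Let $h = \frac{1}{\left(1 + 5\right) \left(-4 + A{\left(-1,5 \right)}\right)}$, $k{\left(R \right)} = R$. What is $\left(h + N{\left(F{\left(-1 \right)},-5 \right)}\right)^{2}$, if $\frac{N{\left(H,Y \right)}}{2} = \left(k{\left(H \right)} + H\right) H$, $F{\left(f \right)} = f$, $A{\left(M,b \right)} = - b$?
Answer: $\frac{46225}{2916} \approx 15.852$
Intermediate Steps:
$h = - \frac{1}{54}$ ($h = \frac{1}{\left(1 + 5\right) \left(-4 - 5\right)} = \frac{1}{6 \left(-4 - 5\right)} = \frac{1}{6 \left(-9\right)} = \frac{1}{-54} = - \frac{1}{54} \approx -0.018519$)
$N{\left(H,Y \right)} = 4 H^{2}$ ($N{\left(H,Y \right)} = 2 \left(H + H\right) H = 2 \cdot 2 H H = 2 \cdot 2 H^{2} = 4 H^{2}$)
$\left(h + N{\left(F{\left(-1 \right)},-5 \right)}\right)^{2} = \left(- \frac{1}{54} + 4 \left(-1\right)^{2}\right)^{2} = \left(- \frac{1}{54} + 4 \cdot 1\right)^{2} = \left(- \frac{1}{54} + 4\right)^{2} = \left(\frac{215}{54}\right)^{2} = \frac{46225}{2916}$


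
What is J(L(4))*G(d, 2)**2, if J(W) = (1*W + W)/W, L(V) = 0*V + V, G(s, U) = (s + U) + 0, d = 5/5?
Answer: 18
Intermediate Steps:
d = 1 (d = 5*(1/5) = 1)
G(s, U) = U + s (G(s, U) = (U + s) + 0 = U + s)
L(V) = V (L(V) = 0 + V = V)
J(W) = 2 (J(W) = (W + W)/W = (2*W)/W = 2)
J(L(4))*G(d, 2)**2 = 2*(2 + 1)**2 = 2*3**2 = 2*9 = 18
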